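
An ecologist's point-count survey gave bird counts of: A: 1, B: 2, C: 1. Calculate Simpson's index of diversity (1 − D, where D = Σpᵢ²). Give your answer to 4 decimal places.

Total N = 1+2+1 = 4, so the proportions are 0.25, 0.5, 0.25 (working shown to 6 dp, full precision carried).
D = 0.25² + 0.5² + 0.25² = 0.062500 + 0.250000 + 0.062500 = 0.375000.
So 1 − D = 0.625000, i.e. 0.6250 to 4 decimal places.

0.6250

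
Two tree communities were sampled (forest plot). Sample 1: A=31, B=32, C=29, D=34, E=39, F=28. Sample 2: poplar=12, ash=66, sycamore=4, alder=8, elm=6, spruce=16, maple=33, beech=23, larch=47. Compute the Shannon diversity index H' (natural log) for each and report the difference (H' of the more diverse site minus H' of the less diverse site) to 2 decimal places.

0.09

Sample 1: N=193, proportions 0.1606, 0.1658, 0.1503, 0.1762, 0.2021, 0.1451, giving H' = 1.7856 (working shown to 4 dp, full precision carried).
Sample 2: N=215, proportions 0.0558, 0.307, 0.0186, 0.0372, 0.0279, 0.0744, 0.1535, 0.107, 0.2186, giving H' = 1.8726.
Difference = |1.7856 − 1.8726| = 0.0870, i.e. 0.09 to 2 decimal places.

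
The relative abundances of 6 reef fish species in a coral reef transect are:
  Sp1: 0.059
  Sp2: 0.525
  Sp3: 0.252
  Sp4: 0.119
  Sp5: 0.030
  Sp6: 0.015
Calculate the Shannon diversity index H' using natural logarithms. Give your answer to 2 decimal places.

Each pᵢ ln pᵢ term (working shown to 4 dp, full precision carried): 0.059×(-2.8302)=-0.1670, 0.525×(-0.6444)=-0.3383, 0.252×(-1.3783)=-0.3473, 0.119×(-2.1286)=-0.2533, 0.03×(-3.5066)=-0.1052, 0.015×(-4.1997)=-0.0630.
Sum = -1.2741, so H' = 1.27.

1.27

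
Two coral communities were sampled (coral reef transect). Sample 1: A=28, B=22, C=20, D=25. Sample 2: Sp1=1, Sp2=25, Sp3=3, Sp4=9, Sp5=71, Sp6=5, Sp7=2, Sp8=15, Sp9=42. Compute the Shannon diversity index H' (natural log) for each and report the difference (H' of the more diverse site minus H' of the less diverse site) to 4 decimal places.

0.2304

Sample 1: N=95, proportions 0.294737, 0.231579, 0.210526, 0.263158, giving H' = 1.378180 (working shown to 6 dp, full precision carried).
Sample 2: N=173, proportions 0.00578, 0.144509, 0.017341, 0.052023, 0.410405, 0.028902, 0.011561, 0.086705, 0.242775, giving H' = 1.608613.
Difference = |1.378180 − 1.608613| = 0.230433, i.e. 0.2304 to 4 decimal places.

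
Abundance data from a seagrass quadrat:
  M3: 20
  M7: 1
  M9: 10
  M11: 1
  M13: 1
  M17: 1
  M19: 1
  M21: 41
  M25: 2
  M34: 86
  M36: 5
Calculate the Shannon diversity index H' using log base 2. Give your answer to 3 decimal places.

Total N = 20+1+10+1+1+1+1+41+2+86+5 = 169, so the proportions are 0.11834, 0.00592, 0.05917, 0.00592, 0.00592, 0.00592, 0.00592, 0.2426, 0.01183, 0.50888, 0.02959 (working shown to 5 dp, full precision carried).
Each pᵢ log₂ pᵢ term: 0.11834×(-3.07895)=-0.36437, 0.00592×(-7.40088)=-0.04379, 0.05917×(-4.07895)=-0.24136, 0.00592×(-7.40088)=-0.04379, 0.00592×(-7.40088)=-0.04379, 0.00592×(-7.40088)=-0.04379, 0.00592×(-7.40088)=-0.04379, 0.2426×(-2.04333)=-0.49572, 0.01183×(-6.40088)=-0.07575, 0.50888×(-0.97461)=-0.49596, 0.02959×(-5.07895)=-0.15026.
Sum = -2.04238, so H' = 2.042.

2.042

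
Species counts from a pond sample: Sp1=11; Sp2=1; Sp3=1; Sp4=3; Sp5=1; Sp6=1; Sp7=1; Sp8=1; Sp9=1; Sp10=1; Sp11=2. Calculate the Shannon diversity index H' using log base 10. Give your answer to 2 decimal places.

0.82

Total N = 11+1+1+3+1+1+1+1+1+1+2 = 24, so the proportions are 0.4583, 0.0417, 0.0417, 0.125, 0.0417, 0.0417, 0.0417, 0.0417, 0.0417, 0.0417, 0.0833 (working shown to 4 dp, full precision carried).
Each pᵢ log₁₀ pᵢ term: 0.4583×(-0.3388)=-0.1553, 0.0417×(-1.3802)=-0.0575, 0.0417×(-1.3802)=-0.0575, 0.125×(-0.9031)=-0.1129, 0.0417×(-1.3802)=-0.0575, 0.0417×(-1.3802)=-0.0575, 0.0417×(-1.3802)=-0.0575, 0.0417×(-1.3802)=-0.0575, 0.0417×(-1.3802)=-0.0575, 0.0417×(-1.3802)=-0.0575, 0.0833×(-1.0792)=-0.0899.
Sum = -0.8182, so H' = 0.82.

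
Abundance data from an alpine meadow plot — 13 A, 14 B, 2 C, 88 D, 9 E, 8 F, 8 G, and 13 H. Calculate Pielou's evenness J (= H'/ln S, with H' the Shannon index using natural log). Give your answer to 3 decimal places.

Total N = 13+14+2+88+9+8+8+13 = 155, so the proportions are 0.08387, 0.09032, 0.0129, 0.56774, 0.05806, 0.05161, 0.05161, 0.08387 (working shown to 5 dp, full precision carried).
H' = −Σ pᵢ ln pᵢ = −((-0.20787) + (-0.21717) + (-0.05613) + (-0.32139) + (-0.16526) + (-0.15298) + (-0.15298) + (-0.20787)) = 1.48166.
With S = 8 species, ln S = 2.07944, so J = 1.48166/2.07944 = 0.71253, i.e. 0.713 to 3 decimal places.

0.713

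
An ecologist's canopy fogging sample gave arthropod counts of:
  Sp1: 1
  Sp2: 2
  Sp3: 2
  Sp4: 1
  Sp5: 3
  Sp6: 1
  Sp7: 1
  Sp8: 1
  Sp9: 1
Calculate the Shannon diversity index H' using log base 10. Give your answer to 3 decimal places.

0.911

Total N = 1+2+2+1+3+1+1+1+1 = 13, so the proportions are 0.07692, 0.15385, 0.15385, 0.07692, 0.23077, 0.07692, 0.07692, 0.07692, 0.07692 (working shown to 5 dp, full precision carried).
Each pᵢ log₁₀ pᵢ term: 0.07692×(-1.11394)=-0.08569, 0.15385×(-0.81291)=-0.12506, 0.15385×(-0.81291)=-0.12506, 0.07692×(-1.11394)=-0.08569, 0.23077×(-0.63682)=-0.14696, 0.07692×(-1.11394)=-0.08569, 0.07692×(-1.11394)=-0.08569, 0.07692×(-1.11394)=-0.08569, 0.07692×(-1.11394)=-0.08569.
Sum = -0.91121, so H' = 0.911.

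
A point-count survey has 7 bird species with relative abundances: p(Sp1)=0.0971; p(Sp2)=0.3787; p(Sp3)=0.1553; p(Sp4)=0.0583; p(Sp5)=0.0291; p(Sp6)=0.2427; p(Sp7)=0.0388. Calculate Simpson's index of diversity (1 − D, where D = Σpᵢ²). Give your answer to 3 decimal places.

D = 0.0971² + 0.3787² + 0.1553² + 0.0583² + 0.0291² + 0.2427² + 0.0388² = 0.00943 + 0.14341 + 0.02412 + 0.00340 + 0.00085 + 0.05890 + 0.00151 = 0.24161 (working shown to 5 dp, full precision carried).
So 1 − D = 0.75839, i.e. 0.758 to 3 decimal places.

0.758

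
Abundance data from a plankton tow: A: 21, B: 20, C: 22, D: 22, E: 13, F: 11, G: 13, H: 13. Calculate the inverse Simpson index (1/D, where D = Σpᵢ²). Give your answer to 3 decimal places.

Total N = 21+20+22+22+13+11+13+13 = 135, so the proportions are 0.1555556, 0.1481481, 0.162963, 0.162963, 0.0962963, 0.0814815, 0.0962963, 0.0962963 (working shown to 7 dp, full precision carried).
D = 0.1555556² + 0.1481481² + 0.162963² + 0.162963² + 0.0962963² + 0.0814815² + 0.0962963² + 0.0962963² = 0.0241975 + 0.0219479 + 0.0265569 + 0.0265569 + 0.0092730 + 0.0066392 + 0.0092730 + 0.0092730 = 0.1337174.
So 1/D = 7.47846, i.e. 7.478 to 3 decimal places.

7.478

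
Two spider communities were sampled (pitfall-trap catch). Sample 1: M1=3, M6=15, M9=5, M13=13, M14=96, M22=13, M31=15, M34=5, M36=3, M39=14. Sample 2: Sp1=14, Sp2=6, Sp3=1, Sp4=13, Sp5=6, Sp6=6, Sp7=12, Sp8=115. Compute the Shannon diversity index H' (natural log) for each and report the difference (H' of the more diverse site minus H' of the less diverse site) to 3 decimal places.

0.422

Sample 1: N=182, proportions 0.01648, 0.08242, 0.02747, 0.07143, 0.52747, 0.07143, 0.08242, 0.02747, 0.01648, 0.07692, giving H' = 1.65598 (working shown to 5 dp, full precision carried).
Sample 2: N=173, proportions 0.08092, 0.03468, 0.00578, 0.07514, 0.03468, 0.03468, 0.06936, 0.66474, giving H' = 1.23405.
Difference = |1.65598 − 1.23405| = 0.42193, i.e. 0.422 to 3 decimal places.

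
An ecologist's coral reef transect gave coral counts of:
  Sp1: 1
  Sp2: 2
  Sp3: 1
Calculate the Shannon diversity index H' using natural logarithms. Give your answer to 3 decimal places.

Total N = 1+2+1 = 4, so the proportions are 0.25, 0.5, 0.25 (working shown to 5 dp, full precision carried).
Each pᵢ ln pᵢ term: 0.25×(-1.38629)=-0.34657, 0.5×(-0.69315)=-0.34657, 0.25×(-1.38629)=-0.34657.
Sum = -1.03972, so H' = 1.040.

1.040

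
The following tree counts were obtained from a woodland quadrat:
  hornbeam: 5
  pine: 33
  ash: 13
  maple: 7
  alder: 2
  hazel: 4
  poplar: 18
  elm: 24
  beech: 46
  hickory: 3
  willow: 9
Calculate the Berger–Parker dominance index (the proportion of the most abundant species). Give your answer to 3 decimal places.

0.280

Total N = 5+33+13+7+2+4+18+24+46+3+9 = 164, so the proportions are 0.03049, 0.20122, 0.07927, 0.04268, 0.0122, 0.02439, 0.10976, 0.14634, 0.28049, 0.01829, 0.05488 (working shown to 5 dp, full precision carried).
The largest proportion is 0.28049, i.e. d = 0.280 to 3 decimal places.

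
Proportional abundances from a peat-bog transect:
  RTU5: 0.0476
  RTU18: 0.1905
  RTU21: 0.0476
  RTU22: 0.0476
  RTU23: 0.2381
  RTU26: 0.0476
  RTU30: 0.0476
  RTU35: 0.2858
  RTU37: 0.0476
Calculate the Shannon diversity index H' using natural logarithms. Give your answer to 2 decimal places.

Each pᵢ ln pᵢ term (working shown to 4 dp, full precision carried): 0.0476×(-3.0449)=-0.1449, 0.1905×(-1.6581)=-0.3159, 0.0476×(-3.0449)=-0.1449, 0.0476×(-3.0449)=-0.1449, 0.2381×(-1.4351)=-0.3417, 0.0476×(-3.0449)=-0.1449, 0.0476×(-3.0449)=-0.1449, 0.2858×(-1.2525)=-0.3580, 0.0476×(-3.0449)=-0.1449.
Sum = -1.8851, so H' = 1.89.

1.89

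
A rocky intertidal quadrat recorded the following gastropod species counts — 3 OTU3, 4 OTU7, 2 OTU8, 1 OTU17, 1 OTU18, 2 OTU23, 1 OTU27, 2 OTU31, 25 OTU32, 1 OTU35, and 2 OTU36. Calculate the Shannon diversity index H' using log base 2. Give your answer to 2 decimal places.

2.35

Total N = 3+4+2+1+1+2+1+2+25+1+2 = 44, so the proportions are 0.0682, 0.0909, 0.0455, 0.0227, 0.0227, 0.0455, 0.0227, 0.0455, 0.5682, 0.0227, 0.0455 (working shown to 4 dp, full precision carried).
Each pᵢ log₂ pᵢ term: 0.0682×(-3.8745)=-0.2642, 0.0909×(-3.4594)=-0.3145, 0.0455×(-4.4594)=-0.2027, 0.0227×(-5.4594)=-0.1241, 0.0227×(-5.4594)=-0.1241, 0.0455×(-4.4594)=-0.2027, 0.0227×(-5.4594)=-0.1241, 0.0455×(-4.4594)=-0.2027, 0.5682×(-0.8156)=-0.4634, 0.0227×(-5.4594)=-0.1241, 0.0455×(-4.4594)=-0.2027.
Sum = -2.3492, so H' = 2.35.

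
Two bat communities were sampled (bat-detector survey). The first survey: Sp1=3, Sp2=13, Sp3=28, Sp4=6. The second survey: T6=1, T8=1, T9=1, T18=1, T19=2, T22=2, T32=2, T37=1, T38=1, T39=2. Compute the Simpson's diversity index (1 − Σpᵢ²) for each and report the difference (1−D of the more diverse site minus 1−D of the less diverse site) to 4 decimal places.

The first survey: N=50, proportions 0.06, 0.26, 0.56, 0.12, giving 1−D = 0.600800 (working shown to 6 dp, full precision carried).
The second survey: N=14, proportions 0.071429, 0.071429, 0.071429, 0.071429, 0.142857, 0.142857, 0.142857, 0.071429, 0.071429, 0.142857, giving 1−D = 0.887755.
Difference = |0.600800 − 0.887755| = 0.286955, i.e. 0.2870 to 4 decimal places.

0.2870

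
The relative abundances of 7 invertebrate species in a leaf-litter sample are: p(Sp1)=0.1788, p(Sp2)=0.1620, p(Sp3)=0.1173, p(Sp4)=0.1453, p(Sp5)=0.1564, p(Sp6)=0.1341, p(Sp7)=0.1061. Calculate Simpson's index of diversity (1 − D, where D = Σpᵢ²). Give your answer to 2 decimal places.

D = 0.1788² + 0.162² + 0.1173² + 0.1453² + 0.1564² + 0.1341² + 0.1061² = 0.0320 + 0.0262 + 0.0138 + 0.0211 + 0.0245 + 0.0180 + 0.0113 = 0.1468 (working shown to 4 dp, full precision carried).
So 1 − D = 0.8532, i.e. 0.85 to 2 decimal places.

0.85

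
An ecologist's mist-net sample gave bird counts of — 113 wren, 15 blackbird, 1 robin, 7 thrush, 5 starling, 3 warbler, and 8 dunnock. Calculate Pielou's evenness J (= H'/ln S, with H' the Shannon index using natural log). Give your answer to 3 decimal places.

0.498

Total N = 113+15+1+7+5+3+8 = 152, so the proportions are 0.74342, 0.09868, 0.00658, 0.04605, 0.03289, 0.01974, 0.05263 (working shown to 5 dp, full precision carried).
H' = −Σ pᵢ ln pᵢ = −((-0.22042) + (-0.22854) + (-0.03305) + (-0.14175) + (-0.11232) + (-0.07747) + (-0.15497)) = 0.96852.
With S = 7 species, ln S = 1.94591, so J = 0.96852/1.94591 = 0.49772, i.e. 0.498 to 3 decimal places.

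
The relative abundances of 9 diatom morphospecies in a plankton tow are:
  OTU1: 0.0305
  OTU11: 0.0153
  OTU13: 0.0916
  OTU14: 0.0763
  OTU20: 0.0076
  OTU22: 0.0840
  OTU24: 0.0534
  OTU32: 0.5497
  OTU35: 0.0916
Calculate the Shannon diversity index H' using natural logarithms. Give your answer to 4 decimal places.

1.5352

Each pᵢ ln pᵢ term (working shown to 6 dp, full precision carried): 0.0305×(-3.490029)=-0.106446, 0.0153×(-4.179902)=-0.063953, 0.0916×(-2.390324)=-0.218954, 0.0763×(-2.573082)=-0.196326, 0.0076×(-4.879607)=-0.037085, 0.084×(-2.476938)=-0.208063, 0.0534×(-2.929945)=-0.156459, 0.5497×(-0.598383)=-0.328931, 0.0916×(-2.390324)=-0.218954.
Sum = -1.535170, so H' = 1.5352.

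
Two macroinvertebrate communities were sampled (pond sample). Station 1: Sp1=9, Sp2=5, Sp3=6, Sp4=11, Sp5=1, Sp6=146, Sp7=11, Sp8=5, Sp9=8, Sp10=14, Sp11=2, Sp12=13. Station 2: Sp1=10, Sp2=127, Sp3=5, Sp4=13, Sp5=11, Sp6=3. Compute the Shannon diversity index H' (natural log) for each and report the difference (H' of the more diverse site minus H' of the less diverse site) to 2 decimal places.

0.55

Station 1: N=231, proportions 0.039, 0.0216, 0.026, 0.0476, 0.0043, 0.632, 0.0476, 0.0216, 0.0346, 0.0606, 0.0087, 0.0563, giving H' = 1.4801 (working shown to 4 dp, full precision carried).
Station 2: N=169, proportions 0.0592, 0.7515, 0.0296, 0.0769, 0.0651, 0.0178, giving H' = 0.9328.
Difference = |1.4801 − 0.9328| = 0.5473, i.e. 0.55 to 2 decimal places.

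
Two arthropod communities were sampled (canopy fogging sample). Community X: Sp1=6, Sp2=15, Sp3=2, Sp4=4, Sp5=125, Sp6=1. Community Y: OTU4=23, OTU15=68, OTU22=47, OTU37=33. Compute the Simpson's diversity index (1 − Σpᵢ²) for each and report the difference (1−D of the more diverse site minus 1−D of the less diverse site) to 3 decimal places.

Community X: N=153, proportions 0.03922, 0.09804, 0.01307, 0.02614, 0.81699, 0.00654, giving 1−D = 0.32048 (working shown to 5 dp, full precision carried).
Community Y: N=171, proportions 0.1345, 0.39766, 0.27485, 0.19298, giving 1−D = 0.71099.
Difference = |0.32048 − 0.71099| = 0.39051, i.e. 0.391 to 3 decimal places.

0.391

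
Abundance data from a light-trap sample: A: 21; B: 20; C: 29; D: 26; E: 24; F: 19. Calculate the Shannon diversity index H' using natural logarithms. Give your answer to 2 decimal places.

Total N = 21+20+29+26+24+19 = 139, so the proportions are 0.1511, 0.1439, 0.2086, 0.1871, 0.1727, 0.1367 (working shown to 4 dp, full precision carried).
Each pᵢ ln pᵢ term: 0.1511×(-1.8900)=-0.2855, 0.1439×(-1.9387)=-0.2790, 0.2086×(-1.5672)=-0.3270, 0.1871×(-1.6764)=-0.3136, 0.1727×(-1.7564)=-0.3033, 0.1367×(-1.9900)=-0.2720.
Sum = -1.7803, so H' = 1.78.

1.78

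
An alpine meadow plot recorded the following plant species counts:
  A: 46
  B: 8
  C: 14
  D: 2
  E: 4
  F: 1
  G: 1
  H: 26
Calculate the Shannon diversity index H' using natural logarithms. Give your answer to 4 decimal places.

1.4746

Total N = 46+8+14+2+4+1+1+26 = 102, so the proportions are 0.45098, 0.078431, 0.137255, 0.019608, 0.039216, 0.009804, 0.009804, 0.254902 (working shown to 6 dp, full precision carried).
Each pᵢ ln pᵢ term: 0.45098×(-0.796331)=-0.359130, 0.078431×(-2.545531)=-0.199650, 0.137255×(-1.985915)=-0.272577, 0.019608×(-3.931826)=-0.077095, 0.039216×(-3.238678)=-0.127007, 0.009804×(-4.624973)=-0.045343, 0.009804×(-4.624973)=-0.045343, 0.254902×(-1.366876)=-0.348419.
Sum = -1.474563, so H' = 1.4746.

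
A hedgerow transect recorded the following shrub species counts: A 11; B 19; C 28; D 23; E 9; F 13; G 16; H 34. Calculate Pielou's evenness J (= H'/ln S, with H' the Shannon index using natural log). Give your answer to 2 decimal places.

0.96

Total N = 11+19+28+23+9+13+16+34 = 153, so the proportions are 0.0719, 0.1242, 0.183, 0.1503, 0.0588, 0.085, 0.1046, 0.2222 (working shown to 4 dp, full precision carried).
H' = −Σ pᵢ ln pᵢ = −((-0.1893) + (-0.2590) + (-0.3108) + (-0.2849) + (-0.1667) + (-0.2095) + (-0.2361) + (-0.3342)) = 1.9905.
With S = 8 species, ln S = 2.0794, so J = 1.9905/2.0794 = 0.9572, i.e. 0.96 to 2 decimal places.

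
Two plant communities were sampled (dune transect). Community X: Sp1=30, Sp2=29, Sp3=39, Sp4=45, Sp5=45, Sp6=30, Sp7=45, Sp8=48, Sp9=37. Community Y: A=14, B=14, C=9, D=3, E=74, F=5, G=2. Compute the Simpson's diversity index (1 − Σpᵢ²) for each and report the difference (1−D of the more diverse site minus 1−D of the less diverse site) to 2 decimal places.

0.29

Community X: N=348, proportions 0.08621, 0.08333, 0.11207, 0.12931, 0.12931, 0.08621, 0.12931, 0.13793, 0.10632, giving 1−D = 0.88514 (working shown to 5 dp, full precision carried).
Community Y: N=121, proportions 0.1157, 0.1157, 0.07438, 0.02479, 0.61157, 0.04132, 0.01653, giving 1−D = 0.59108.
Difference = |0.88514 − 0.59108| = 0.29406, i.e. 0.29 to 2 decimal places.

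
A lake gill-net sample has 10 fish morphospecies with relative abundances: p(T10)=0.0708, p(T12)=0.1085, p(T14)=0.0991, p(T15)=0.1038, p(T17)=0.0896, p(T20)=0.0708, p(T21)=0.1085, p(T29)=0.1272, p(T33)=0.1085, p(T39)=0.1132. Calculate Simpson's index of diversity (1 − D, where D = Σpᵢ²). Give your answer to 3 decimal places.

0.897

D = 0.0708² + 0.1085² + 0.0991² + 0.1038² + 0.0896² + 0.0708² + 0.1085² + 0.1272² + 0.1085² + 0.1132² = 0.00501 + 0.01177 + 0.00982 + 0.01077 + 0.00803 + 0.00501 + 0.01177 + 0.01618 + 0.01177 + 0.01281 = 0.10296 (working shown to 5 dp, full precision carried).
So 1 − D = 0.89704, i.e. 0.897 to 3 decimal places.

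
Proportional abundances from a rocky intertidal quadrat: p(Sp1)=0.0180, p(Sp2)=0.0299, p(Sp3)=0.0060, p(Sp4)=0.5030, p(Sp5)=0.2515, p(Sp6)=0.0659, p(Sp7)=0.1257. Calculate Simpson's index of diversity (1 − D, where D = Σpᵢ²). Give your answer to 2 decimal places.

0.66

D = 0.018² + 0.0299² + 0.006² + 0.503² + 0.2515² + 0.0659² + 0.1257² = 0.0003 + 0.0009 + 0.0000 + 0.2530 + 0.0633 + 0.0043 + 0.0158 = 0.3377 (working shown to 4 dp, full precision carried).
So 1 − D = 0.6623, i.e. 0.66 to 2 decimal places.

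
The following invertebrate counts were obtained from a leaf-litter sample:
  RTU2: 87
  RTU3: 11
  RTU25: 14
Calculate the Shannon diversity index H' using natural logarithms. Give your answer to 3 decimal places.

Total N = 87+11+14 = 112, so the proportions are 0.77679, 0.09821, 0.125 (working shown to 5 dp, full precision carried).
Each pᵢ ln pᵢ term: 0.77679×(-0.25259)=-0.19621, 0.09821×(-2.32060)=-0.22792, 0.125×(-2.07944)=-0.25993.
Sum = -0.68406, so H' = 0.684.

0.684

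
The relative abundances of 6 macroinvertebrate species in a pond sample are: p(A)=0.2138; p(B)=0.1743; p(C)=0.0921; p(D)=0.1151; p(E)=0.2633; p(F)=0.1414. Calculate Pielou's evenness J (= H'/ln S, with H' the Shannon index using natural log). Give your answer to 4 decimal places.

H' = −Σ pᵢ ln pᵢ = −((-0.329832) + (-0.304498) + (-0.219647) + (-0.248841) + (-0.351364) + (-0.276601)) = 1.730784 (working shown to 6 dp, full precision carried).
With S = 6 species, ln S = 1.791759, so J = 1.730784/1.791759 = 0.965969, i.e. 0.9660 to 4 decimal places.

0.9660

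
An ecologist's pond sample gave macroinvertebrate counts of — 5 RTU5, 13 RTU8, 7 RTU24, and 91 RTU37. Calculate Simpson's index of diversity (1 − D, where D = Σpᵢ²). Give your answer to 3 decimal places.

Total N = 5+13+7+91 = 116, so the proportions are 0.0431, 0.11207, 0.06034, 0.78448 (working shown to 5 dp, full precision carried).
D = 0.0431² + 0.11207² + 0.06034² + 0.78448² = 0.00186 + 0.01256 + 0.00364 + 0.61541 = 0.63347.
So 1 − D = 0.36653, i.e. 0.367 to 3 decimal places.

0.367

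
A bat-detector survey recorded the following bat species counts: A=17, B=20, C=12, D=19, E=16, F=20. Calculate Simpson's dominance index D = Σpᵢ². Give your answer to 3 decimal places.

Total N = 17+20+12+19+16+20 = 104, so the proportions are 0.16346, 0.19231, 0.11538, 0.18269, 0.15385, 0.19231 (working shown to 5 dp, full precision carried).
D = 0.16346² + 0.19231² + 0.11538² + 0.18269² + 0.15385² + 0.19231² = 0.02672 + 0.03698 + 0.01331 + 0.03338 + 0.02367 + 0.03698 = 0.17104.
To 3 decimal places, D = 0.171.

0.171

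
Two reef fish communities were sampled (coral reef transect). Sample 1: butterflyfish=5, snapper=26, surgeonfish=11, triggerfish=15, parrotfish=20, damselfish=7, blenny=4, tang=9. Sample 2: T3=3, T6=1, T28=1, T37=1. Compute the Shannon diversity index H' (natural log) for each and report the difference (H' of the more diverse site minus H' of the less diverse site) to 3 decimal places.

Sample 1: N=97, proportions 0.05155, 0.26804, 0.1134, 0.15464, 0.20619, 0.07216, 0.04124, 0.09278, giving H' = 1.90861 (working shown to 5 dp, full precision carried).
Sample 2: N=6, proportions 0.5, 0.16667, 0.16667, 0.16667, giving H' = 1.24245.
Difference = |1.90861 − 1.24245| = 0.66616, i.e. 0.666 to 3 decimal places.

0.666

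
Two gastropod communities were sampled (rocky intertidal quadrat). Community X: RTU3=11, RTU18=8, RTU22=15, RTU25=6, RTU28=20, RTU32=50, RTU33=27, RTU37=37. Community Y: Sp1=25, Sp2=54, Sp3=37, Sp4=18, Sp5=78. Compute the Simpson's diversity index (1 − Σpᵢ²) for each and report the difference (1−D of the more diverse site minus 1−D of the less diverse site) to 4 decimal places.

0.0720

Community X: N=174, proportions 0.063218, 0.045977, 0.086207, 0.034483, 0.114943, 0.287356, 0.155172, 0.212644, giving 1−D = 0.820188 (working shown to 6 dp, full precision carried).
Community Y: N=212, proportions 0.117925, 0.254717, 0.174528, 0.084906, 0.367925, giving 1−D = 0.748176.
Difference = |0.820188 − 0.748176| = 0.072012, i.e. 0.0720 to 4 decimal places.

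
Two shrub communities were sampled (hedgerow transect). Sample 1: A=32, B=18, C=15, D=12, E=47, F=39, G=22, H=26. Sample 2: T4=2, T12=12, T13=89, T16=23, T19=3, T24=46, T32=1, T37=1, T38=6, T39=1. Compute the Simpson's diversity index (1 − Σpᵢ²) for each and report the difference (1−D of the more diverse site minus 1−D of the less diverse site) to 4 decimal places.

Sample 1: N=211, proportions 0.151659, 0.085308, 0.07109, 0.056872, 0.222749, 0.184834, 0.104265, 0.123223, giving 1−D = 0.851598 (working shown to 6 dp, full precision carried).
Sample 2: N=184, proportions 0.01087, 0.065217, 0.483696, 0.125, 0.016304, 0.25, 0.005435, 0.005435, 0.032609, 0.005435, giving 1−D = 0.682124.
Difference = |0.851598 − 0.682124| = 0.169474, i.e. 0.1695 to 4 decimal places.

0.1695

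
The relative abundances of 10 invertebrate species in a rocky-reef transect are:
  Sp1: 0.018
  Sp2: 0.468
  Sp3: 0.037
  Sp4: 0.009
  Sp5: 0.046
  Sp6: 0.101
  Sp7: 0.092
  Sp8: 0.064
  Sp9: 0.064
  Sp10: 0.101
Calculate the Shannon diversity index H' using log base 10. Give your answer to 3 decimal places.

Each pᵢ log₁₀ pᵢ term (working shown to 5 dp, full precision carried): 0.018×(-1.74473)=-0.03141, 0.468×(-0.32975)=-0.15432, 0.037×(-1.43180)=-0.05298, 0.009×(-2.04576)=-0.01841, 0.046×(-1.33724)=-0.06151, 0.101×(-0.99568)=-0.10056, 0.092×(-1.03621)=-0.09533, 0.064×(-1.19382)=-0.07640, 0.064×(-1.19382)=-0.07640, 0.101×(-0.99568)=-0.10056.
Sum = -0.76790, so H' = 0.768.

0.768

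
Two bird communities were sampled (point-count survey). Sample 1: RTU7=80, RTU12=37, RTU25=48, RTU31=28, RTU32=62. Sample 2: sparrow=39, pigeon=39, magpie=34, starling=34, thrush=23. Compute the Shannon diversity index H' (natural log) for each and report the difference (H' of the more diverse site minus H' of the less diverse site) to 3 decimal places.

0.049

Sample 1: N=255, proportions 0.31373, 0.1451, 0.18824, 0.1098, 0.24314, giving H' = 1.54453 (working shown to 5 dp, full precision carried).
Sample 2: N=169, proportions 0.23077, 0.23077, 0.20118, 0.20118, 0.13609, giving H' = 1.59341.
Difference = |1.54453 − 1.59341| = 0.04888, i.e. 0.049 to 3 decimal places.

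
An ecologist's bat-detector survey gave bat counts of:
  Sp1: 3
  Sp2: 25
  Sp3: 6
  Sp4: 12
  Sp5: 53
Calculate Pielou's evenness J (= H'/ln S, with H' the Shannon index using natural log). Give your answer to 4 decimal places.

0.7541

Total N = 3+25+6+12+53 = 99, so the proportions are 0.030303, 0.252525, 0.060606, 0.121212, 0.535354 (working shown to 6 dp, full precision carried).
H' = −Σ pᵢ ln pᵢ = −((-0.105955) + (-0.347536) + (-0.169901) + (-0.255783) + (-0.334504)) = 1.213679.
With S = 5 species, ln S = 1.609438, so J = 1.213679/1.609438 = 0.754101, i.e. 0.7541 to 4 decimal places.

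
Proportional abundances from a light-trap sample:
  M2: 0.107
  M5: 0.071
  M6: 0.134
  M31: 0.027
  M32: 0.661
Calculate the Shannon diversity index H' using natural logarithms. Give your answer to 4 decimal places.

Each pᵢ ln pᵢ term (working shown to 6 dp, full precision carried): 0.107×(-2.234926)=-0.239137, 0.071×(-2.645075)=-0.187800, 0.134×(-2.009915)=-0.269329, 0.027×(-3.611918)=-0.097522, 0.661×(-0.414001)=-0.273655.
Sum = -1.067443, so H' = 1.0674.

1.0674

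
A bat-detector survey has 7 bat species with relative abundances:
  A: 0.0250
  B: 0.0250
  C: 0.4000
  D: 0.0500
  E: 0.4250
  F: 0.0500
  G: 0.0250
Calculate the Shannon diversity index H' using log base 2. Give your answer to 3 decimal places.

Each pᵢ log₂ pᵢ term (working shown to 5 dp, full precision carried): 0.025×(-5.32193)=-0.13305, 0.025×(-5.32193)=-0.13305, 0.4×(-1.32193)=-0.52877, 0.05×(-4.32193)=-0.21610, 0.425×(-1.23447)=-0.52465, 0.05×(-4.32193)=-0.21610, 0.025×(-5.32193)=-0.13305.
Sum = -1.88476, so H' = 1.885.

1.885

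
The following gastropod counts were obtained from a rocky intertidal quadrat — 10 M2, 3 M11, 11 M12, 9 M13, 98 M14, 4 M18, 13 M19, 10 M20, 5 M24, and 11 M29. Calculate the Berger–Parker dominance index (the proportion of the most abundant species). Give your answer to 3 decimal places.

0.563

Total N = 10+3+11+9+98+4+13+10+5+11 = 174, so the proportions are 0.05747, 0.01724, 0.06322, 0.05172, 0.56322, 0.02299, 0.07471, 0.05747, 0.02874, 0.06322 (working shown to 5 dp, full precision carried).
The largest proportion is 0.56322, i.e. d = 0.563 to 3 decimal places.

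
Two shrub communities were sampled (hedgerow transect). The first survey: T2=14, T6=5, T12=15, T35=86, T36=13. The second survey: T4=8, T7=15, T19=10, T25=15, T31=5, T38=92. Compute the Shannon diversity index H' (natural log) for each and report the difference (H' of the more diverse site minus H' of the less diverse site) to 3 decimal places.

0.103

The first survey: N=133, proportions 0.10526, 0.03759, 0.11278, 0.64662, 0.09774, giving H' = 1.11567 (working shown to 5 dp, full precision carried).
The second survey: N=145, proportions 0.05517, 0.10345, 0.06897, 0.10345, 0.03448, 0.63448, giving H' = 1.21843.
Difference = |1.11567 − 1.21843| = 0.10276, i.e. 0.103 to 3 decimal places.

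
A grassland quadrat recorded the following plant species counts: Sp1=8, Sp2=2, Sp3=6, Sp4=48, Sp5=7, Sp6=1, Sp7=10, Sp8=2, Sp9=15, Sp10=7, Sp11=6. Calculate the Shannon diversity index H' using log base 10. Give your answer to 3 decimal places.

Total N = 8+2+6+48+7+1+10+2+15+7+6 = 112, so the proportions are 0.07143, 0.01786, 0.05357, 0.42857, 0.0625, 0.00893, 0.08929, 0.01786, 0.13393, 0.0625, 0.05357 (working shown to 5 dp, full precision carried).
Each pᵢ log₁₀ pᵢ term: 0.07143×(-1.14613)=-0.08187, 0.01786×(-1.74819)=-0.03122, 0.05357×(-1.27107)=-0.06809, 0.42857×(-0.36798)=-0.15770, 0.0625×(-1.20412)=-0.07526, 0.00893×(-2.04922)=-0.01830, 0.08929×(-1.04922)=-0.09368, 0.01786×(-1.74819)=-0.03122, 0.13393×(-0.87313)=-0.11694, 0.0625×(-1.20412)=-0.07526, 0.05357×(-1.27107)=-0.06809.
Sum = -0.81762, so H' = 0.818.

0.818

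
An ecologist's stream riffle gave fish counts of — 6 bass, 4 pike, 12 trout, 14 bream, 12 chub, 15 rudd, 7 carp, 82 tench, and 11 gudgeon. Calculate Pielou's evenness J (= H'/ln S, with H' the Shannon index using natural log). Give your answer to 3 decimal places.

Total N = 6+4+12+14+12+15+7+82+11 = 163, so the proportions are 0.03681, 0.02454, 0.07362, 0.08589, 0.07362, 0.09202, 0.04294, 0.50307, 0.06748 (working shown to 5 dp, full precision carried).
H' = −Σ pᵢ ln pᵢ = −((-0.12155) + (-0.09098) + (-0.19206) + (-0.21083) + (-0.19206) + (-0.21954) + (-0.13518) + (-0.34562) + (-0.18193)) = 1.68976.
With S = 9 species, ln S = 2.19722, so J = 1.68976/2.19722 = 0.76904, i.e. 0.769 to 3 decimal places.

0.769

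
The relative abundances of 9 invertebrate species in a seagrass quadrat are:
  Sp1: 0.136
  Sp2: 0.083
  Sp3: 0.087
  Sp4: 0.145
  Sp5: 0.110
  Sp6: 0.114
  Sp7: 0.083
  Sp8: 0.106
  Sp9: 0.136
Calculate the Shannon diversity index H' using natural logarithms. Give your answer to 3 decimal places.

Each pᵢ ln pᵢ term (working shown to 5 dp, full precision carried): 0.136×(-1.99510)=-0.27133, 0.083×(-2.48891)=-0.20658, 0.087×(-2.44185)=-0.21244, 0.145×(-1.93102)=-0.28000, 0.11×(-2.20727)=-0.24280, 0.114×(-2.17156)=-0.24756, 0.083×(-2.48891)=-0.20658, 0.106×(-2.24432)=-0.23790, 0.136×(-1.99510)=-0.27133.
Sum = -2.17652, so H' = 2.177.

2.177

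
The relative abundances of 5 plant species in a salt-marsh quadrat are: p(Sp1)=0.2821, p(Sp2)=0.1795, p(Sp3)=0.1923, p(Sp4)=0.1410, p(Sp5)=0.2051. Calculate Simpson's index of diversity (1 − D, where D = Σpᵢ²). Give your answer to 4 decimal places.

0.7893

D = 0.2821² + 0.1795² + 0.1923² + 0.141² + 0.2051² = 0.079580 + 0.032220 + 0.036979 + 0.019881 + 0.042066 = 0.210727 (working shown to 6 dp, full precision carried).
So 1 − D = 0.789273, i.e. 0.7893 to 4 decimal places.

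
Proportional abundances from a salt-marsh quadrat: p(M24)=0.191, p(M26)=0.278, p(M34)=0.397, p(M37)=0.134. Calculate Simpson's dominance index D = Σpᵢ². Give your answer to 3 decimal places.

0.289

D = 0.191² + 0.278² + 0.397² + 0.134² = 0.03648 + 0.07728 + 0.15761 + 0.01796 = 0.28933 (working shown to 5 dp, full precision carried).
To 3 decimal places, D = 0.289.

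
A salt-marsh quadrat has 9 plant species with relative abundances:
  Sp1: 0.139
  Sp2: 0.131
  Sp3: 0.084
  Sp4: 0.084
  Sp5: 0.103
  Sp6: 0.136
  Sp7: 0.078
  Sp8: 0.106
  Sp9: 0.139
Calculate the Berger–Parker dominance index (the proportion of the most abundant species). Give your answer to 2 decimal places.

The largest proportion is 0.139, i.e. d = 0.14 to 2 decimal places.

0.14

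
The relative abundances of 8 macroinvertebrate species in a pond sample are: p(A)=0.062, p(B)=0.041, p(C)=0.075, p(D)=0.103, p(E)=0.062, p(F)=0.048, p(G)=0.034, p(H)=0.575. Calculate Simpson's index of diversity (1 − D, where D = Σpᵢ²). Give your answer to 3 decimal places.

D = 0.062² + 0.041² + 0.075² + 0.103² + 0.062² + 0.048² + 0.034² + 0.575² = 0.00384 + 0.00168 + 0.00562 + 0.01061 + 0.00384 + 0.00230 + 0.00116 + 0.33062 = 0.35969 (working shown to 5 dp, full precision carried).
So 1 − D = 0.64031, i.e. 0.640 to 3 decimal places.

0.640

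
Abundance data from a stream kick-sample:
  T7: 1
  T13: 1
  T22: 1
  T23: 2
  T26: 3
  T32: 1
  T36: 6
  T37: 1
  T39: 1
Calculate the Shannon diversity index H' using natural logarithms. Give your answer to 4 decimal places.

1.9254

Total N = 1+1+1+2+3+1+6+1+1 = 17, so the proportions are 0.058824, 0.058824, 0.058824, 0.117647, 0.176471, 0.058824, 0.352941, 0.058824, 0.058824 (working shown to 6 dp, full precision carried).
Each pᵢ ln pᵢ term: 0.058824×(-2.833213)=-0.166660, 0.058824×(-2.833213)=-0.166660, 0.058824×(-2.833213)=-0.166660, 0.117647×(-2.140066)=-0.251772, 0.176471×(-1.734601)=-0.306106, 0.058824×(-2.833213)=-0.166660, 0.352941×(-1.041454)=-0.367572, 0.058824×(-2.833213)=-0.166660, 0.058824×(-2.833213)=-0.166660.
Sum = -1.925408, so H' = 1.9254.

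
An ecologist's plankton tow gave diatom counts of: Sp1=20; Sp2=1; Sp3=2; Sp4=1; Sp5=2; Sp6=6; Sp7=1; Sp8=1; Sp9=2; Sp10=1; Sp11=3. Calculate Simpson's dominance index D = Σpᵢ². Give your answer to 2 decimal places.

0.29

Total N = 20+1+2+1+2+6+1+1+2+1+3 = 40, so the proportions are 0.5, 0.025, 0.05, 0.025, 0.05, 0.15, 0.025, 0.025, 0.05, 0.025, 0.075 (working shown to 4 dp, full precision carried).
D = 0.5² + 0.025² + 0.05² + 0.025² + 0.05² + 0.15² + 0.025² + 0.025² + 0.05² + 0.025² + 0.075² = 0.2500 + 0.0006 + 0.0025 + 0.0006 + 0.0025 + 0.0225 + 0.0006 + 0.0006 + 0.0025 + 0.0006 + 0.0056 = 0.2888.
To 2 decimal places, D = 0.29.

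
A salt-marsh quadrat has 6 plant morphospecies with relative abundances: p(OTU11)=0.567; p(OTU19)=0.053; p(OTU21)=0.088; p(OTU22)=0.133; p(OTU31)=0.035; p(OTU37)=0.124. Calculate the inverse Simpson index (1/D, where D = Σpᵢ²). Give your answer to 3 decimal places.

D = 0.567² + 0.053² + 0.088² + 0.133² + 0.035² + 0.124² = 0.321489 + 0.002809 + 0.007744 + 0.017689 + 0.001225 + 0.015376 = 0.366332 (working shown to 6 dp, full precision carried).
So 1/D = 2.72976, i.e. 2.730 to 3 decimal places.

2.730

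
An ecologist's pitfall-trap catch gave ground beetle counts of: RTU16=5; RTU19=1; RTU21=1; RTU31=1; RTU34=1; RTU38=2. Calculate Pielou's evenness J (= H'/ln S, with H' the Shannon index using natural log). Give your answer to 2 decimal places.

0.86

Total N = 5+1+1+1+1+2 = 11, so the proportions are 0.4545, 0.0909, 0.0909, 0.0909, 0.0909, 0.1818 (working shown to 4 dp, full precision carried).
H' = −Σ pᵢ ln pᵢ = −((-0.3584) + (-0.2180) + (-0.2180) + (-0.2180) + (-0.2180) + (-0.3100)) = 1.5403.
With S = 6 species, ln S = 1.7918, so J = 1.5403/1.7918 = 0.8597, i.e. 0.86 to 2 decimal places.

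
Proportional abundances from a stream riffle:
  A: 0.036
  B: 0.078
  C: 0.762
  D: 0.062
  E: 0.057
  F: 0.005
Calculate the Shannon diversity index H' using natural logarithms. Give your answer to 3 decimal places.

Each pᵢ ln pᵢ term (working shown to 5 dp, full precision carried): 0.036×(-3.32424)=-0.11967, 0.078×(-2.55105)=-0.19898, 0.762×(-0.27181)=-0.20712, 0.062×(-2.78062)=-0.17240, 0.057×(-2.86470)=-0.16329, 0.005×(-5.29832)=-0.02649.
Sum = -0.88795, so H' = 0.888.

0.888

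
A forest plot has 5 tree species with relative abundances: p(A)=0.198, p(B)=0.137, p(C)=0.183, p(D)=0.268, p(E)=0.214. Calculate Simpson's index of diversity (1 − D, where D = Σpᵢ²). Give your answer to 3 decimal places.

0.791

D = 0.198² + 0.137² + 0.183² + 0.268² + 0.214² = 0.03920 + 0.01877 + 0.03349 + 0.07182 + 0.04580 = 0.20908 (working shown to 5 dp, full precision carried).
So 1 − D = 0.79092, i.e. 0.791 to 3 decimal places.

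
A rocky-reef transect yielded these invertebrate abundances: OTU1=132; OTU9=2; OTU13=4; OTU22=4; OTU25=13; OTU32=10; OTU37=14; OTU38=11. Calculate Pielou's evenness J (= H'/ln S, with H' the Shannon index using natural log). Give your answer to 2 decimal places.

0.56

Total N = 132+2+4+4+13+10+14+11 = 190, so the proportions are 0.6947, 0.0105, 0.0211, 0.0211, 0.0684, 0.0526, 0.0737, 0.0579 (working shown to 4 dp, full precision carried).
H' = −Σ pᵢ ln pᵢ = −((-0.2530) + (-0.0479) + (-0.0813) + (-0.0813) + (-0.1835) + (-0.1550) + (-0.1922) + (-0.1649)) = 1.1591.
With S = 8 species, ln S = 2.0794, so J = 1.1591/2.0794 = 0.5574, i.e. 0.56 to 2 decimal places.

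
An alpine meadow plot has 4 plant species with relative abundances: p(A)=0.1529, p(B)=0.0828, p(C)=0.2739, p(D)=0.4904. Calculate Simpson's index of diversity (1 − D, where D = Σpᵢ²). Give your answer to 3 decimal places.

0.654

D = 0.1529² + 0.0828² + 0.2739² + 0.4904² = 0.02338 + 0.00686 + 0.07502 + 0.24049 = 0.34575 (working shown to 5 dp, full precision carried).
So 1 − D = 0.65425, i.e. 0.654 to 3 decimal places.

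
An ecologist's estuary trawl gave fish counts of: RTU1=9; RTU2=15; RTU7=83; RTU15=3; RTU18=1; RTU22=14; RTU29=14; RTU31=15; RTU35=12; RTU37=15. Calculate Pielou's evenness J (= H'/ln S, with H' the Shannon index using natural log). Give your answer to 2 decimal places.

0.78

Total N = 9+15+83+3+1+14+14+15+12+15 = 181, so the proportions are 0.0497, 0.0829, 0.4586, 0.0166, 0.0055, 0.0773, 0.0773, 0.0829, 0.0663, 0.0829 (working shown to 4 dp, full precision carried).
H' = −Σ pᵢ ln pᵢ = −((-0.1492) + (-0.2064) + (-0.3575) + (-0.0680) + (-0.0287) + (-0.1980) + (-0.1980) + (-0.2064) + (-0.1799) + (-0.2064)) = 1.7984.
With S = 10 species, ln S = 2.3026, so J = 1.7984/2.3026 = 0.7811, i.e. 0.78 to 2 decimal places.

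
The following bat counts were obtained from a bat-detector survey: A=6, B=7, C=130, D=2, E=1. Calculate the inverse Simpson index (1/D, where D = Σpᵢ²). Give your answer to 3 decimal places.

Total N = 6+7+130+2+1 = 146, so the proportions are 0.041096, 0.047945, 0.890411, 0.013699, 0.006849 (working shown to 6 dp, full precision carried).
D = 0.041096² + 0.047945² + 0.890411² + 0.013699² + 0.006849² = 0.001689 + 0.002299 + 0.792832 + 0.000188 + 0.000047 = 0.797054.
So 1/D = 1.25462, i.e. 1.255 to 3 decimal places.

1.255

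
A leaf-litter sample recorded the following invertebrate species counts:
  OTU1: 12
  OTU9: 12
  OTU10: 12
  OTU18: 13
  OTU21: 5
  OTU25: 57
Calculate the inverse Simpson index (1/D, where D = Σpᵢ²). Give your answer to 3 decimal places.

3.180

Total N = 12+12+12+13+5+57 = 111, so the proportions are 0.1081081, 0.1081081, 0.1081081, 0.1171171, 0.045045, 0.5135135 (working shown to 7 dp, full precision carried).
D = 0.1081081² + 0.1081081² + 0.1081081² + 0.1171171² + 0.045045² + 0.5135135² = 0.0116874 + 0.0116874 + 0.0116874 + 0.0137164 + 0.0020291 + 0.2636961 = 0.3145037.
So 1/D = 3.17961, i.e. 3.180 to 3 decimal places.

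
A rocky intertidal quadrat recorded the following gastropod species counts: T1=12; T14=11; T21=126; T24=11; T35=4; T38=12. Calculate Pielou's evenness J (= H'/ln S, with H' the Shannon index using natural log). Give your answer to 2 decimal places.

0.58

Total N = 12+11+126+11+4+12 = 176, so the proportions are 0.0682, 0.0625, 0.7159, 0.0625, 0.0227, 0.0682 (working shown to 4 dp, full precision carried).
H' = −Σ pᵢ ln pᵢ = −((-0.1831) + (-0.1733) + (-0.2393) + (-0.1733) + (-0.0860) + (-0.1831)) = 1.0381.
With S = 6 species, ln S = 1.7918, so J = 1.0381/1.7918 = 0.5793, i.e. 0.58 to 2 decimal places.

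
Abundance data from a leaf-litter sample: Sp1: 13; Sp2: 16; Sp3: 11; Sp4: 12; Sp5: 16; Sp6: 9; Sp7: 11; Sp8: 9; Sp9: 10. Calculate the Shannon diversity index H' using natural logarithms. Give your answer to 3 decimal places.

2.175

Total N = 13+16+11+12+16+9+11+9+10 = 107, so the proportions are 0.1215, 0.14953, 0.1028, 0.11215, 0.14953, 0.08411, 0.1028, 0.08411, 0.09346 (working shown to 5 dp, full precision carried).
Each pᵢ ln pᵢ term: 0.1215×(-2.10788)=-0.25610, 0.14953×(-1.90024)=-0.28415, 0.1028×(-2.27493)=-0.23387, 0.11215×(-2.18792)=-0.24537, 0.14953×(-1.90024)=-0.28415, 0.08411×(-2.47560)=-0.20823, 0.1028×(-2.27493)=-0.23387, 0.08411×(-2.47560)=-0.20823, 0.09346×(-2.37024)=-0.22152.
Sum = -2.17549, so H' = 2.175.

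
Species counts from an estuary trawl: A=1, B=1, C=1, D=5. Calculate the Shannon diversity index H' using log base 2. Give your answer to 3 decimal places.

1.549

Total N = 1+1+1+5 = 8, so the proportions are 0.125, 0.125, 0.125, 0.625 (working shown to 5 dp, full precision carried).
Each pᵢ log₂ pᵢ term: 0.125×(-3.00000)=-0.37500, 0.125×(-3.00000)=-0.37500, 0.125×(-3.00000)=-0.37500, 0.625×(-0.67807)=-0.42379.
Sum = -1.54879, so H' = 1.549.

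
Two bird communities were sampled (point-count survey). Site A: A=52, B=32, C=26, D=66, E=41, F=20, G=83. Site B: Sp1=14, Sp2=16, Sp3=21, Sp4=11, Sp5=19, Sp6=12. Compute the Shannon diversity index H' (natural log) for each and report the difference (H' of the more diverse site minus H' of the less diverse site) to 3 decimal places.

0.077

Site A: N=320, proportions 0.1625, 0.1, 0.08125, 0.20625, 0.12812, 0.0625, 0.25938, giving H' = 1.84166 (working shown to 5 dp, full precision carried).
Site B: N=93, proportions 0.15054, 0.17204, 0.22581, 0.11828, 0.2043, 0.12903, giving H' = 1.76504.
Difference = |1.84166 − 1.76504| = 0.07662, i.e. 0.077 to 3 decimal places.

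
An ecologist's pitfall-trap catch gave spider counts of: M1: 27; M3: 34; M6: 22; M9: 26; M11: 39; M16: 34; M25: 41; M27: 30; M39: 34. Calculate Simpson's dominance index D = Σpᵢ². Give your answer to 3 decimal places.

0.115

Total N = 27+34+22+26+39+34+41+30+34 = 287, so the proportions are 0.09408, 0.11847, 0.07666, 0.09059, 0.13589, 0.11847, 0.14286, 0.10453, 0.11847 (working shown to 5 dp, full precision carried).
D = 0.09408² + 0.11847² + 0.07666² + 0.09059² + 0.13589² + 0.11847² + 0.14286² + 0.10453² + 0.11847² = 0.00885 + 0.01403 + 0.00588 + 0.00821 + 0.01847 + 0.01403 + 0.02041 + 0.01093 + 0.01403 = 0.11484.
To 3 decimal places, D = 0.115.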